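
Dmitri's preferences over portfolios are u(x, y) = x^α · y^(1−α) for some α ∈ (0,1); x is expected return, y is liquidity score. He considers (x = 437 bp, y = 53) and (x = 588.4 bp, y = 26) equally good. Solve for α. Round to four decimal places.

The Cobb–Douglas utilities coincide, so 437^α·53^(1−α) = 588.4^α·26^(1−α).
(437/588.4)^α = (26/53)^(1−α); take logs: α·ln(437/588.4) = (1−α)·ln(26/53), i.e. α·-0.2974738 = (1−α)·-0.7121954.
With A = -0.2974738 and B = -0.7121954: α·A = (1−α)·B, so α = B/(A+B) = -0.7121954/-1.0096692 ≈ 0.7054.

α ≈ 0.7054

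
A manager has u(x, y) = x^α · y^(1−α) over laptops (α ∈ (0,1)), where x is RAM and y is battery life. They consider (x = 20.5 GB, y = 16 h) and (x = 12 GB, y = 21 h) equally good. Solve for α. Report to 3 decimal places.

α ≈ 0.337

The Cobb–Douglas utilities coincide, so 20.5^α·16^(1−α) = 12^α·21^(1−α).
Rearrange to (20.5/12)^α = (21/16)^(1−α) and take logs: α·0.535518 = (1−α)·0.271934.
Thus α·(0.807452) = 0.271934, so α = 0.271934/0.807452 ≈ 0.337.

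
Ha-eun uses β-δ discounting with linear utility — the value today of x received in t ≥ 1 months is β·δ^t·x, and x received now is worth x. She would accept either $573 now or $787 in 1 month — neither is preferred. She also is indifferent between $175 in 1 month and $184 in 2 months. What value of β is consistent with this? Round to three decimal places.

From the later pair, β·δ^1·175 = β·δ^2·184; dividing through, δ = 175/184 = 0.95109.
Substituting δ into 573 = β·δ·787: β = 573/(748.505) ≈ 0.766.

β ≈ 0.766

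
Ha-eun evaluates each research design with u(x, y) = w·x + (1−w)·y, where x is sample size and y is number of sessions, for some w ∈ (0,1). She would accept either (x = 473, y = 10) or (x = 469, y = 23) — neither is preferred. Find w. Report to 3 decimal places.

w = 0.765

u(473,10) = u(469,23) means w·473 + (1−w)·10 = w·469 + (1−w)·23.
w·(473−469) = (1−w)·(23−10), i.e. w·4 = (1−w)·13.
The marginal rate of substitution is 13/4, so w = 13/(4+13) = 0.765.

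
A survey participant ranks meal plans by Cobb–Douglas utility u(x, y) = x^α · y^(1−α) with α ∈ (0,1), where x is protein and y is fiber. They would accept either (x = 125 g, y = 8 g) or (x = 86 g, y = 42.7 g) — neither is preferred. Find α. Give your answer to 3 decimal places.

The Cobb–Douglas utilities coincide, so 125^α·8^(1−α) = 86^α·42.7^(1−α).
(125/86)^α = (42.7/8)^(1−α); take logs: α·ln(125/86) = (1−α)·ln(42.7/8), i.e. α·0.373966 = (1−α)·1.674757.
So α/(1−α) = (1.674757)/(0.373966) = 4.478367, and α = 4.478367/5.478367 ≈ 0.817.

α ≈ 0.817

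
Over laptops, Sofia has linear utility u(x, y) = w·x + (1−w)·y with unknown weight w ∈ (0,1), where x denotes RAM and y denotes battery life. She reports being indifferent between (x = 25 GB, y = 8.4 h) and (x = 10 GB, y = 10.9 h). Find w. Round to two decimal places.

Equating utilities: w·25 + (1−w)·8.4 = w·10 + (1−w)·10.9.
w·(25−10) = (1−w)·(10.9−8.4), i.e. w·15 = (1−w)·2.5.
Hence w = 2.5/(15+2.5) = 2.5/17.5 = 0.14.

w = 0.14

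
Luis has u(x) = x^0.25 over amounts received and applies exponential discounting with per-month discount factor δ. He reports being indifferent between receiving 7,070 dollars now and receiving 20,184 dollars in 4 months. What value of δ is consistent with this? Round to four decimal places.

δ ≈ 0.9365

Indifference means u(7070) = δ^4 · u(20184), so δ^4 = u(7070)/u(20184).
With u(x) = x^0.25: δ^4 = 7070^0.25/20184^0.25 = (7070/20184)^0.25 = 0.76931.
Taking the 4th root: δ = 0.76931^(1/4) ≈ 0.9365.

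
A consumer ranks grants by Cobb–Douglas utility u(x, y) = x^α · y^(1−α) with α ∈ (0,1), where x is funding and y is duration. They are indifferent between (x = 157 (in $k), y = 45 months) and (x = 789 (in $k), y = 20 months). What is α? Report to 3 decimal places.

Indifference: 157^α · 45^(1−α) = 789^α · 20^(1−α).
Rearrange to (157/789)^α = (20/45)^(1−α) and take logs: α·-1.614521 = (1−α)·-0.810930.
With A = -1.614521 and B = -0.810930: α·A = (1−α)·B, so α = B/(A+B) = -0.810930/-2.425451 ≈ 0.334.

α ≈ 0.334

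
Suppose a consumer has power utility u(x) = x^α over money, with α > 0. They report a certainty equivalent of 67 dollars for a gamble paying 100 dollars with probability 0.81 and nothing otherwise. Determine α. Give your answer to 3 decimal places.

α ≈ 0.526

The lottery's expected utility is 0.81·u(100) + 0.19·u(0) = 0.81·100^α (since u(0) = 0 for α > 0).
Indifference: 67^α = 0.81·100^α, so (67/100)^α = 0.81.
α = ln(0.81) / ln(67/100) = -0.210721/-0.400478 ≈ 0.526.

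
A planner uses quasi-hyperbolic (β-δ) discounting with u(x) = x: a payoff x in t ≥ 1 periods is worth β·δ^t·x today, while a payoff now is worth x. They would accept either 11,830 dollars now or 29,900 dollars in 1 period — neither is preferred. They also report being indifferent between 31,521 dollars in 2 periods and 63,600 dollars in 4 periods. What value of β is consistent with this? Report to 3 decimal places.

From the later pair, β·δ^2·31521 = β·δ^4·63600; dividing through, δ^2 = 31521/63600 = 0.49561, so δ = 0.70400.
The first indifference: 11830 = β·δ·29900, so β = 11830/(δ·29900) = 11830/(0.70400·29900) ≈ 0.562.

β ≈ 0.562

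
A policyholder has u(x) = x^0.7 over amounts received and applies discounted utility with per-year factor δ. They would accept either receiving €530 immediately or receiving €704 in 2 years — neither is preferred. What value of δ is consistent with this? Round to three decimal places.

δ ≈ 0.905

Indifference means u(530) = δ^2 · u(704), so δ^2 = u(530)/u(704).
Since u(x) = x^0.7, δ^2 = (530/704)^0.7 = 0.75284^0.7 = 0.81977.
Taking the square root: δ = 0.81977^(1/2) ≈ 0.905.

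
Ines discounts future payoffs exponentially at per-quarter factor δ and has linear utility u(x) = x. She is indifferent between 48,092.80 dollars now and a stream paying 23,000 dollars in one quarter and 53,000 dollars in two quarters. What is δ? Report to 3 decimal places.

Present value of the stream is 23000·δ + 53000·δ². Indifference gives 23000δ + 53000δ² = 48092.80.
Rearranged: 53000δ² + 23000δ − 48092.80 = 0.
By the quadratic formula (taking the positive root), δ = (−23000 + √10724673600.00) / 106000 ≈ 0.760.

δ ≈ 0.760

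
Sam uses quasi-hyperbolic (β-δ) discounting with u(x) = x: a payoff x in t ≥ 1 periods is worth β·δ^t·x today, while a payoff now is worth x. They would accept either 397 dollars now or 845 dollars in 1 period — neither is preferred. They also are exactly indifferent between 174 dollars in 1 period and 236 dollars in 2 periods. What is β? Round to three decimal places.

β ≈ 0.637

From the later pair, β·δ^1·174 = β·δ^2·236; dividing through, δ = 174/236 = 0.73729.
The first indifference: 397 = β·δ·845, so β = 397/(δ·845) = 397/(0.73729·845) ≈ 0.637.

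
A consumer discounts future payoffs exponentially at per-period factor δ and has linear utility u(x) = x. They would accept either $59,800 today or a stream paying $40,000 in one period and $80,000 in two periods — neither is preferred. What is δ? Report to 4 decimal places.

Equating present values: 59800 = 40000δ + 80000δ².
Rearranged: 80000δ² + 40000δ − 59800 = 0.
By the quadratic formula (taking the positive root), δ = (−40000 + √20736000000.00) / 160000 ≈ 0.6500.

δ ≈ 0.6500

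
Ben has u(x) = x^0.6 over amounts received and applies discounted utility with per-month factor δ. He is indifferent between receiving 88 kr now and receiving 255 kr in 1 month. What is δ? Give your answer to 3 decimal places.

δ ≈ 0.528

Equating discounted utilities: u(88) = δ·u(255) ⇒ δ = u(88)/u(255).
Since u(x) = x^0.6, δ = (88/255)^0.6 = 0.34510^0.6 = 0.52816.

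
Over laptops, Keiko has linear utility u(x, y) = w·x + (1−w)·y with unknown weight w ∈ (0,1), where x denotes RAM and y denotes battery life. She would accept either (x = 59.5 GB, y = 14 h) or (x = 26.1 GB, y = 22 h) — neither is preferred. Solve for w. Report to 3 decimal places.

w = 0.193

u(59.5,14) = u(26.1,22) means w·59.5 + (1−w)·14 = w·26.1 + (1−w)·22.
w·(59.5−26.1) = (1−w)·(22−14), i.e. w·33.4 = (1−w)·8.
The marginal rate of substitution is 8/33.4, so w = 8/(33.4+8) = 0.193.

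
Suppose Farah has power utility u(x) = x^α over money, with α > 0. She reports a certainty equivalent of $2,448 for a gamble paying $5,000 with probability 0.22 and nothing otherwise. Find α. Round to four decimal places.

α ≈ 2.1201

Since u(0) = 0, the lottery's EU is 0.22·5000^α.
Indifference: 2448^α = 0.22·5000^α, so (2448/5000)^α = 0.22.
Take logs: α = ln 0.22 / ln(2448/5000) ≈ 2.120133.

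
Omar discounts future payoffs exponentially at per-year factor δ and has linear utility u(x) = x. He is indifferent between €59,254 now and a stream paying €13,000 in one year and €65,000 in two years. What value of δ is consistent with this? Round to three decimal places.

δ ≈ 0.860

Equating present values: 59254 = 13000δ + 65000δ².
Rearranged: 65000δ² + 13000δ − 59254 = 0.
The positive root is δ = [−13000 + √(13000² + 4·65000·59254)] / (2·65000) = (−13000 + 124800.000)/130000 ≈ 0.860.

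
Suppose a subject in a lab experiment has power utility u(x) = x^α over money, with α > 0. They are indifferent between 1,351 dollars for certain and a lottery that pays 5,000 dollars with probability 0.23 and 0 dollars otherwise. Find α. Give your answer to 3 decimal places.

α ≈ 1.123

The lottery's expected utility is 0.23·u(5000) + 0.77·u(0) = 0.23·5000^α (since u(0) = 0 for α > 0).
Indifference: 1351^α = 0.23·5000^α, so (1351/5000)^α = 0.23.
α = ln(0.23) / ln(1351/5000) = -1.469676/-1.308593 ≈ 1.123.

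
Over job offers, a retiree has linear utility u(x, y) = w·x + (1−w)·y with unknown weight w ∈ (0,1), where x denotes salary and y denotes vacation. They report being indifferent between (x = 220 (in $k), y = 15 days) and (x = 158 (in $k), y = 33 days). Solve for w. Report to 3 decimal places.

Indifference: w·220 + (1−w)·15 = w·158 + (1−w)·33.
w·(220−158) = (1−w)·(33−15), i.e. w·62 = (1−w)·18.
Hence w = 18/(62+18) = 18/80 = 0.225.

w = 0.225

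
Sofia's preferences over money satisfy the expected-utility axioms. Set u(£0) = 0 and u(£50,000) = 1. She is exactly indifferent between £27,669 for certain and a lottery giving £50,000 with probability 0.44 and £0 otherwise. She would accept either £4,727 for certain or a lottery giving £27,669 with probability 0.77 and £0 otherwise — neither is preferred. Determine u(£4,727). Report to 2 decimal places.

From the first indifference, u(£27,669) = 0.44·u(£50,000) + 0.56·u(£0) = 0.44·1 + 0.56·0 = 0.44.
Then u(£4,727) = 0.77·u(£27,669) + 0.23·u(£0) = 0.77·0.44 + 0.23·0.00 = 0.3388.

0.34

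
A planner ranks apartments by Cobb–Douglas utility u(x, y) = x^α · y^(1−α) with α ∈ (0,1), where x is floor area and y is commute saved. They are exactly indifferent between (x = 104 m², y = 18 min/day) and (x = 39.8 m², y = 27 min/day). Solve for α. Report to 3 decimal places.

α ≈ 0.297

The Cobb–Douglas utilities coincide, so 104^α·18^(1−α) = 39.8^α·27^(1−α).
Rearrange to (104/39.8)^α = (27/18)^(1−α) and take logs: α·0.960524 = (1−α)·0.405465.
Thus α·(1.365989) = 0.405465, so α = 0.405465/1.365989 ≈ 0.297.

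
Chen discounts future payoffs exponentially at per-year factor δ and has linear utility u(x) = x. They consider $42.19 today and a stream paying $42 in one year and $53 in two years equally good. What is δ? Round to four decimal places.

Equating present values: 42.19 = 42δ + 53δ².
Rearranged: 53δ² + 42δ − 42.19 = 0.
By the quadratic formula (taking the positive root), δ = (−42 + √10708.28) / 106 ≈ 0.5800.

δ ≈ 0.5800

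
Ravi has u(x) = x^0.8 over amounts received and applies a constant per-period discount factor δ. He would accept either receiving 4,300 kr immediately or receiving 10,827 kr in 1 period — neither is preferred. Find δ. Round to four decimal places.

δ ≈ 0.4777

Equating discounted utilities: u(4300) = δ·u(10827) ⇒ δ = u(4300)/u(10827).
Since u(x) = x^0.8, δ = (4300/10827)^0.8 = 0.39716^0.8 = 0.47771.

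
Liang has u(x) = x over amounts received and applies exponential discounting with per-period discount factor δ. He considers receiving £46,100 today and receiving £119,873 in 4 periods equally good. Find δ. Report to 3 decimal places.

The payoff in 4 periods is discounted by δ^4, so u(46100) = δ^4·u(119873) and δ^4 = u(46100)/u(119873).
With u(x) = x: δ^4 = 46100/119873 = 0.38457.
Hence δ = (0.38457)^(1/4) = 0.78749.

δ ≈ 0.787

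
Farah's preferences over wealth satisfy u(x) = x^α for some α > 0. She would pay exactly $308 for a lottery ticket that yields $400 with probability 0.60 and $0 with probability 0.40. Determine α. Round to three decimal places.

EU(lottery) = 0.60·400^α + 0.40·0 = 0.60·400^α.
Indifference: 308^α = 0.60·400^α, so (308/400)^α = 0.60.
Taking logs: α·ln(308/400) = ln(0.60), so α = -0.510826 / -0.261365 ≈ 1.954.

α ≈ 1.954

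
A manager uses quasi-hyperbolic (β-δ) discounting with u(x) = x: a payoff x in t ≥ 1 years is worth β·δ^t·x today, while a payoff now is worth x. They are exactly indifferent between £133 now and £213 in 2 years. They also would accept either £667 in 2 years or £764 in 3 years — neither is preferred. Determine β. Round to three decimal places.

β ≈ 0.819

The second indifference involves only future payoffs, so β cancels: β·δ^2·667 = β·δ^3·764, giving δ = 667/764 = 0.87304.
Substituting δ into 133 = β·δ^2·213: β = 133/(162.347) ≈ 0.819.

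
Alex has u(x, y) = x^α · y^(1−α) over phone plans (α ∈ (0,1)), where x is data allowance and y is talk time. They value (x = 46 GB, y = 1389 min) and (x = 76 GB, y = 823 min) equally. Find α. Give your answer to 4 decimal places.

α ≈ 0.5104

The Cobb–Douglas utilities coincide, so 46^α·1389^(1−α) = 76^α·823^(1−α).
Rearrange to (46/76)^α = (823/1389)^(1−α) and take logs: α·-0.5020919 = (1−α)·-0.5233831.
With A = -0.5020919 and B = -0.5233831: α·A = (1−α)·B, so α = B/(A+B) = -0.5233831/-1.0254750 ≈ 0.5104.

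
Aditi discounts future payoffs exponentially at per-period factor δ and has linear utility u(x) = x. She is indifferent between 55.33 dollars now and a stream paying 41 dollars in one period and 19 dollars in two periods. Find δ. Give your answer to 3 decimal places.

The stream is worth 41δ + 19δ² today, so 41δ + 19δ² = 55.33.
So 19δ² + 41δ − 55.33 = 0.
δ = (−41 + √(41² + 4·19·55.33)) / (2·19) = (−41 + √5886.08) / 38 ≈ 0.940.

δ ≈ 0.940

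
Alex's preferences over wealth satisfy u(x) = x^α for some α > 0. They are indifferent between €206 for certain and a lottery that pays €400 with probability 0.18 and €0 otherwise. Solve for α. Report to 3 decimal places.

α ≈ 2.584

EU(lottery) = 0.18·400^α + 0.82·0 = 0.18·400^α.
Indifference: 206^α = 0.18·400^α, so (206/400)^α = 0.18.
Taking logs: α·ln(206/400) = ln(0.18), so α = -1.714798 / -0.663588 ≈ 2.584.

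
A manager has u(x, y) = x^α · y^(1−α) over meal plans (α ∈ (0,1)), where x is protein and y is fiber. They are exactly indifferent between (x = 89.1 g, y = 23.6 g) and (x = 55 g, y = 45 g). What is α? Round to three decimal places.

The Cobb–Douglas utilities coincide, so 89.1^α·23.6^(1−α) = 55^α·45^(1−α).
Taking logs: α·ln 89.1 + (1−α)·ln 23.6 = α·ln 55 + (1−α)·ln 45, i.e. α·0.482426 = (1−α)·0.645416.
With A = 0.482426 and B = 0.645416: α·A = (1−α)·B, so α = B/(A+B) = 0.645416/1.127842 ≈ 0.572.

α ≈ 0.572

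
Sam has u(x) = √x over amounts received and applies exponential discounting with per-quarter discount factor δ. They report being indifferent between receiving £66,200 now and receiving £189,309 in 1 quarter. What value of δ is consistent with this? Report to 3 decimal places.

Indifference means u(66200) = δ · u(189309), so δ = u(66200)/u(189309).
Since u(x) = √x, δ = √(66200/189309) = 0.59135.

δ ≈ 0.591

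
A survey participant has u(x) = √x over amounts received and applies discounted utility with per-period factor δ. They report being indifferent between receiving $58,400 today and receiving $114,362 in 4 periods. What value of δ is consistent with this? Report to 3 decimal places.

δ ≈ 0.919

Equating discounted utilities: u(58400) = δ^4·u(114362) ⇒ δ^4 = u(58400)/u(114362).
With u(x) = √x: δ^4 = √58400/√114362 = √(58400/114362) = 0.71460.
So δ = 0.71460^(1/4) ≈ 0.919.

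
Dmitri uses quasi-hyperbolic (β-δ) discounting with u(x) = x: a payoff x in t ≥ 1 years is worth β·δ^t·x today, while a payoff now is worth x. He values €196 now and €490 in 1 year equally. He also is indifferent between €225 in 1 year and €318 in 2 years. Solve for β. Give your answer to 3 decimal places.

β ≈ 0.565

From the later pair, β·δ^1·225 = β·δ^2·318; dividing through, δ = 225/318 = 0.70755.
Now use the now-vs-future pair: 196 = β·δ·490 gives β = 196/(0.70755·490) ≈ 0.565.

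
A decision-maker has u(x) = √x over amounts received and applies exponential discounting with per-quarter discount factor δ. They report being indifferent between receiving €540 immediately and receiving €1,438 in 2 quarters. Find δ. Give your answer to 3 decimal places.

Indifference means u(540) = δ^2 · u(1438), so δ^2 = u(540)/u(1438).
Since u(x) = √x, δ^2 = √(540/1438) = 0.61280.
So δ = 0.61280^(1/2) ≈ 0.783.

δ ≈ 0.783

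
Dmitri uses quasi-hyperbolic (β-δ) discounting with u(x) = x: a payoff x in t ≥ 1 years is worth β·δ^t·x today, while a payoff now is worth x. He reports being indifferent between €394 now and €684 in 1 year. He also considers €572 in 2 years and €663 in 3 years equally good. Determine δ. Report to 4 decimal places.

δ ≈ 0.8627

The second indifference involves only future payoffs, so β cancels: β·δ^2·572 = β·δ^3·663, giving δ = 572/663 = 0.86275.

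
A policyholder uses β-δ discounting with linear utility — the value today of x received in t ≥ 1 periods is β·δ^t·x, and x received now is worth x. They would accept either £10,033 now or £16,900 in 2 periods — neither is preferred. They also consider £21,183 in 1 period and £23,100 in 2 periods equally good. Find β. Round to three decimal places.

β ≈ 0.706

Both payoffs in the second observation are in the future, so β drops out: δ^1·21183 = δ^2·23100 ⇒ δ = 21183/23100 = 0.91701.
Now use the now-vs-future pair: 10033 = β·δ^2·16900 gives β = 10033/(0.84091·16900) ≈ 0.706.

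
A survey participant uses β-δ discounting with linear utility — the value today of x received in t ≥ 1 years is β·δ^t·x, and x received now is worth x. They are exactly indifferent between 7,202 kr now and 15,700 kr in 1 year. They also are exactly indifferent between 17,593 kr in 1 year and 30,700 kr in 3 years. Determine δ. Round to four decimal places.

From the later pair, β·δ^1·17593 = β·δ^3·30700; dividing through, δ^2 = 17593/30700 = 0.57306, so δ = 0.75701.

δ ≈ 0.7570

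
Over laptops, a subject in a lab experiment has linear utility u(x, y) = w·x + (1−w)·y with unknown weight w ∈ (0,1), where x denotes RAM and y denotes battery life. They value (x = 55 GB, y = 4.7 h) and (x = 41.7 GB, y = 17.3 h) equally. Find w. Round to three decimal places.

w = 0.486

Equating utilities: w·55 + (1−w)·4.7 = w·41.7 + (1−w)·17.3.
Rearranging, 13.3·w − 12.6·(1−w) = 0.
Hence w = 12.6/(13.3+12.6) = 12.6/25.9 = 0.486.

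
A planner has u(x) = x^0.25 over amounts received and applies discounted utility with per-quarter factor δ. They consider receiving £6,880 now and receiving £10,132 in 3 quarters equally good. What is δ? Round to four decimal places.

δ ≈ 0.9683

The payoff in 3 quarters is discounted by δ^3, so u(6880) = δ^3·u(10132) and δ^3 = u(6880)/u(10132).
With u(x) = x^0.25: δ^3 = 6880^0.25/10132^0.25 = (6880/10132)^0.25 = 0.90776.
Hence δ = (0.90776)^(1/3) = 0.968258.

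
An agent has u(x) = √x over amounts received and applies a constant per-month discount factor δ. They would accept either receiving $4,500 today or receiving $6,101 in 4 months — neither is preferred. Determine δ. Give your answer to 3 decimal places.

δ ≈ 0.963

Indifference means u(4500) = δ^4 · u(6101), so δ^4 = u(4500)/u(6101).
Since u(x) = √x, δ^4 = √(4500/6101) = 0.85883.
Hence δ = (0.85883)^(1/4) = 0.96267.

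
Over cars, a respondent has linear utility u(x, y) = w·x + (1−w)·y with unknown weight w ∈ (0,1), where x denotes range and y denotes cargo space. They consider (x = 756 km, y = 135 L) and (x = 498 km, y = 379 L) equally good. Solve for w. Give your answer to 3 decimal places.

u(756,135) = u(498,379) means w·756 + (1−w)·135 = w·498 + (1−w)·379.
Rearranging, 258·w − 244·(1−w) = 0.
Hence w = 244/(258+244) = 244/502 = 0.486.

w = 0.486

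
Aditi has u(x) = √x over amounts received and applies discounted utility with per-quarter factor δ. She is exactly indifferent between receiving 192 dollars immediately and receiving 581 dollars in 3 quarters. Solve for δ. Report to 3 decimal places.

Equating discounted utilities: u(192) = δ^3·u(581) ⇒ δ^3 = u(192)/u(581).
With u(x) = √x: δ^3 = √192/√581 = √(192/581) = 0.57486.
Hence δ = (0.57486)^(1/3) = 0.83148.

δ ≈ 0.831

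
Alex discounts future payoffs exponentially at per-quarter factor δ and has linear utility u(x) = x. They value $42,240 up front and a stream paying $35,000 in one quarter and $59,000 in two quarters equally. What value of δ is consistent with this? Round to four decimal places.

δ ≈ 0.6000

Equating present values: 42240 = 35000δ + 59000δ².
That is, 59000δ² + 35000δ − 42240 = 0, a quadratic in δ.
The positive root is δ = [−35000 + √(35000² + 4·59000·42240)] / (2·59000) = (−35000 + 105800.000)/118000 ≈ 0.6000.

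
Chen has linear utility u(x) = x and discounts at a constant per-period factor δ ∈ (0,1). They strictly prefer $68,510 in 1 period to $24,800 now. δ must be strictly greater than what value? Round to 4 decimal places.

Under u(x) = x this choice says 24800 < δ·68510.
Dividing through by 68510 gives δ > 0.36199.

δ > 0.3620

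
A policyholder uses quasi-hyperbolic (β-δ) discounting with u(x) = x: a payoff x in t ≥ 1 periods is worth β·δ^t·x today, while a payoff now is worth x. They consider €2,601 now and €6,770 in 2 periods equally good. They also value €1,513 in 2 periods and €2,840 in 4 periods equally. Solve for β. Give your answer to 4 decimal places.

β ≈ 0.7212

Both payoffs in the second observation are in the future, so β drops out: δ^2·1513 = δ^4·2840 ⇒ δ^2 = 1513/2840 = 0.53275, so δ = 0.72989.
Now use the now-vs-future pair: 2601 = β·δ^2·6770 gives β = 2601/(0.53275·6770) ≈ 0.7212.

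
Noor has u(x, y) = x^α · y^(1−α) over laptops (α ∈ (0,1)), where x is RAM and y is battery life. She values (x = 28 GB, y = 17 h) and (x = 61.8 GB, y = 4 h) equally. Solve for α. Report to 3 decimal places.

α ≈ 0.646

Indifference: 28^α · 17^(1−α) = 61.8^α · 4^(1−α).
(28/61.8)^α = (4/17)^(1−α); take logs: α·ln(28/61.8) = (1−α)·ln(4/17), i.e. α·-0.791699 = (1−α)·-1.446919.
With A = -0.791699 and B = -1.446919: α·A = (1−α)·B, so α = B/(A+B) = -1.446919/-2.238618 ≈ 0.646.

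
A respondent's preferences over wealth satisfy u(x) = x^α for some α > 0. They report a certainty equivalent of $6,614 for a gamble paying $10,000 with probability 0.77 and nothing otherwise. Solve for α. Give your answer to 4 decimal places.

EU(lottery) = 0.77·10000^α + 0.23·0 = 0.77·10000^α.
Equating: 6614^α = 0.77·10000^α, i.e. 0.6614^α = 0.77.
Take logs: α = ln 0.77 / ln(6614/10000) ≈ 0.632238.

α ≈ 0.6322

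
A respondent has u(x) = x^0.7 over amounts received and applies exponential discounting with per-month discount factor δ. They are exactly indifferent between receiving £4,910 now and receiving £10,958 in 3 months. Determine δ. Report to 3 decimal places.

Equating discounted utilities: u(4910) = δ^3·u(10958) ⇒ δ^3 = u(4910)/u(10958).
Since u(x) = x^0.7, δ^3 = (4910/10958)^0.7 = 0.44807^0.7 = 0.57009.
So δ = 0.57009^(1/3) ≈ 0.829.

δ ≈ 0.829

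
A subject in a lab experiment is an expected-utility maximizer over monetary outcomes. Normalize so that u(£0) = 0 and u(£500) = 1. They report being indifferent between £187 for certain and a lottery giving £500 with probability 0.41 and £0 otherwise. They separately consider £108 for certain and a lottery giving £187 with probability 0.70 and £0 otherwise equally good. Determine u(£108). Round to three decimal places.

0.287

First, u(£187) = 0.41·u(£500) + 0.59·u(£0) = 0.41.
Then u(£108) = 0.70·u(£187) + 0.30·u(£0) = 0.70·0.41 + 0.30·0.00 = 0.2870.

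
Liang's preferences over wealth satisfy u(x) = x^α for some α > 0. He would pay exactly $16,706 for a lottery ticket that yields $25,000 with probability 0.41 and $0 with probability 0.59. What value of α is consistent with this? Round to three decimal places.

α ≈ 2.212

EU(lottery) = 0.41·25000^α + 0.59·0 = 0.41·25000^α.
Setting u(16706) equal to that: 16706^α = 0.41·25000^α ⇒ (16706/25000)^α = 0.41.
Taking logs: α·ln(16706/25000) = ln(0.41), so α = -0.891598 / -0.403108 ≈ 2.212.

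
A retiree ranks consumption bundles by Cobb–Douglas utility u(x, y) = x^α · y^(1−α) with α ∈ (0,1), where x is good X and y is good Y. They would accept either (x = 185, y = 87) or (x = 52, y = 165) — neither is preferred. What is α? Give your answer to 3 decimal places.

Set the two utilities equal: 185^α·87^(1−α) = 52^α·165^(1−α).
Rearrange to (185/52)^α = (165/87)^(1−α) and take logs: α·1.269112 = (1−α)·0.640037.
Thus α·(1.909149) = 0.640037, so α = 0.640037/1.909149 ≈ 0.335.

α ≈ 0.335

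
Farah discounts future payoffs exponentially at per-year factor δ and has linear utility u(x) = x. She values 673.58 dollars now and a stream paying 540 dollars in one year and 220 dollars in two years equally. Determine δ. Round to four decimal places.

δ ≈ 0.9100

Present value of the stream is 540·δ + 220·δ². Indifference gives 540δ + 220δ² = 673.58.
That is, 220δ² + 540δ − 673.58 = 0, a quadratic in δ.
The positive root is δ = [−540 + √(540² + 4·220·673.58)] / (2·220) = (−540 + 940.399)/440 ≈ 0.9100.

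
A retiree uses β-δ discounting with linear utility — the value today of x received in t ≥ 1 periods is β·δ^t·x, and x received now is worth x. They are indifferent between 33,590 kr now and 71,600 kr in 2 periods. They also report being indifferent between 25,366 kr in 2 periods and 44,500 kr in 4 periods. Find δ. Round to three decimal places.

δ ≈ 0.755

Both payoffs in the second observation are in the future, so β drops out: δ^2·25366 = δ^4·44500 ⇒ δ^2 = 25366/44500 = 0.57002, so δ = 0.75500.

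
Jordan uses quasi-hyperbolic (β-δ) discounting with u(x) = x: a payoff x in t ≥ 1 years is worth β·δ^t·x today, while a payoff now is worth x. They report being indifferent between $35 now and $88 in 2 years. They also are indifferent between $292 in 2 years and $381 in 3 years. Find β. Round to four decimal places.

β ≈ 0.6771

Both payoffs in the second observation are in the future, so β drops out: δ^2·292 = δ^3·381 ⇒ δ = 292/381 = 0.76640.
Substituting δ into 35 = β·δ^2·88: β = 35/(51.689) ≈ 0.6771.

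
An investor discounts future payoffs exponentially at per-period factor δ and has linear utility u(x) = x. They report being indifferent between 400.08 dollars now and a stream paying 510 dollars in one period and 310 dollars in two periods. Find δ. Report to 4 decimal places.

δ ≈ 0.5800

Equating present values: 400.08 = 510δ + 310δ².
So 310δ² + 510δ − 400.08 = 0.
By the quadratic formula (taking the positive root), δ = (−510 + √756199.20) / 620 ≈ 0.5800.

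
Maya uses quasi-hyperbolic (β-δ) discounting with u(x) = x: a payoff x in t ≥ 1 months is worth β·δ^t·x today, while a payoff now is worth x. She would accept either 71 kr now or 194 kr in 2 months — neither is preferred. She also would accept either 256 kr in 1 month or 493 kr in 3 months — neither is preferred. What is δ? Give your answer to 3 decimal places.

The second indifference involves only future payoffs, so β cancels: β·δ^1·256 = β·δ^3·493, giving δ^2 = 256/493 = 0.51927, so δ = 0.72060.

δ ≈ 0.721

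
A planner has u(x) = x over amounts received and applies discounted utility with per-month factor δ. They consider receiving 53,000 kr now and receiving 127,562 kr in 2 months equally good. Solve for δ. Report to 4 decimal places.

The payoff in 2 months is discounted by δ^2, so u(53000) = δ^2·u(127562) and δ^2 = u(53000)/u(127562).
With u(x) = x: δ^2 = 53000/127562 = 0.41548.
Taking the square root: δ = 0.41548^(1/2) ≈ 0.6446.

δ ≈ 0.6446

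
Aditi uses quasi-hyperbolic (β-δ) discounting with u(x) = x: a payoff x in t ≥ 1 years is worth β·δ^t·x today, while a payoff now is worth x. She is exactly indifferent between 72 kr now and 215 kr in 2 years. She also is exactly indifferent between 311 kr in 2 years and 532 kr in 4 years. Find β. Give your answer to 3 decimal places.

β ≈ 0.573

The second indifference involves only future payoffs, so β cancels: β·δ^2·311 = β·δ^4·532, giving δ^2 = 311/532 = 0.58459, so δ = 0.76458.
Now use the now-vs-future pair: 72 = β·δ^2·215 gives β = 72/(0.58459·215) ≈ 0.573.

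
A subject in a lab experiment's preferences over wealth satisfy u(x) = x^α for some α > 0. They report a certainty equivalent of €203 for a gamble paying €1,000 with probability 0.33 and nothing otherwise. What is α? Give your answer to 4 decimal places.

α ≈ 0.6953

The lottery's expected utility is 0.33·u(1000) + 0.67·u(0) = 0.33·1000^α (since u(0) = 0 for α > 0).
Indifference: 203^α = 0.33·1000^α, so (203/1000)^α = 0.33.
Taking logs: α·ln(203/1000) = ln(0.33), so α = -1.1086626 / -1.5945493 ≈ 0.6953.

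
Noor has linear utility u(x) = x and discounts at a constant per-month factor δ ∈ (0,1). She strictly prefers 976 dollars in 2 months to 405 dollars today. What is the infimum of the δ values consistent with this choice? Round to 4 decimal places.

δ > 0.6442

The preference means 405 < δ^2·976.
Hence δ^2 > 405/976 = 0.41496, and x ↦ x^(1/2) is increasing on (0,∞).
δ > 0.41496^(1/2) = 0.6442.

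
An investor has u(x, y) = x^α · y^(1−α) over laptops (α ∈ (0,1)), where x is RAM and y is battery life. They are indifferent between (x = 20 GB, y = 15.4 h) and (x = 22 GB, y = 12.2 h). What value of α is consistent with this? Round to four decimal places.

The Cobb–Douglas utilities coincide, so 20^α·15.4^(1−α) = 22^α·12.2^(1−α).
Rearrange to (20/22)^α = (12.2/15.4)^(1−α) and take logs: α·-0.0953102 = (1−α)·-0.2329316.
So α/(1−α) = (-0.2329316)/(-0.0953102) = 2.4439315, and α = 2.4439315/3.4439315 ≈ 0.7096.

α ≈ 0.7096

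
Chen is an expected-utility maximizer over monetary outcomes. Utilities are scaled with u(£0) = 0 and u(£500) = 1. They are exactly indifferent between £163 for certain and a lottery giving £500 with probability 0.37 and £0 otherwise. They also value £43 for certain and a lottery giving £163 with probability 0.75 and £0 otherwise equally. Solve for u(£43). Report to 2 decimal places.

From the first indifference, u(£163) = 0.37·u(£500) + 0.63·u(£0) = 0.37·1 + 0.63·0 = 0.37.
Then u(£43) = 0.75·u(£163) + 0.25·u(£0) = 0.75·0.37 + 0.25·0.00 = 0.2775.

0.28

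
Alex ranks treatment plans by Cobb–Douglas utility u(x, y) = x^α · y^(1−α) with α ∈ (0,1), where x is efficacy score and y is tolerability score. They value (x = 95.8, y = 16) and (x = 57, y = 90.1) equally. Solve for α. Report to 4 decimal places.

Set the two utilities equal: 95.8^α·16^(1−α) = 57^α·90.1^(1−α).
Taking logs: α·ln 95.8 + (1−α)·ln 16 = α·ln 57 + (1−α)·ln 90.1, i.e. α·0.5192114 = (1−α)·1.7283314.
So α/(1−α) = (1.7283314)/(0.5192114) = 3.3287624, and α = 3.3287624/4.3287624 ≈ 0.7690.

α ≈ 0.7690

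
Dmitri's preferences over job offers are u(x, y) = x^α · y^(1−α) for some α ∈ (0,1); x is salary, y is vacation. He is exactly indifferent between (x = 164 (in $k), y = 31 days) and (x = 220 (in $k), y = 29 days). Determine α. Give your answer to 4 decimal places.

Indifference: 164^α · 31^(1−α) = 220^α · 29^(1−α).
Taking logs: α·ln 164 + (1−α)·ln 31 = α·ln 220 + (1−α)·ln 29, i.e. α·-0.2937611 = (1−α)·-0.0666914.
With A = -0.2937611 and B = -0.0666914: α·A = (1−α)·B, so α = B/(A+B) = -0.0666914/-0.3604525 ≈ 0.1850.

α ≈ 0.1850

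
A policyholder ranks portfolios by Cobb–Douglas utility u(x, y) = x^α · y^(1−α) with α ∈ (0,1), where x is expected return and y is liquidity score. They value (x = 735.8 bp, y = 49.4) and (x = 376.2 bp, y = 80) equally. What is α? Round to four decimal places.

The Cobb–Douglas utilities coincide, so 735.8^α·49.4^(1−α) = 376.2^α·80^(1−α).
Taking logs: α·ln 735.8 + (1−α)·ln 49.4 = α·ln 376.2 + (1−α)·ln 80, i.e. α·0.6708374 = (1−α)·0.4820762.
So α/(1−α) = (0.4820762)/(0.6708374) = 0.7186186, and α = 0.7186186/1.7186186 ≈ 0.4181.

α ≈ 0.4181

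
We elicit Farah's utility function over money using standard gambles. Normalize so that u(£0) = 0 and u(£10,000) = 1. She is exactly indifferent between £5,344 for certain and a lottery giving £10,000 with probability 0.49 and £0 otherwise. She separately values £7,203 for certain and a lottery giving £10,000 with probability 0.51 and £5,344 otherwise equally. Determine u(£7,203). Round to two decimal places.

0.75

First, u(£5,344) = 0.49·u(£10,000) + 0.51·u(£0) = 0.49.
The second indifference gives u(£7,203) = 0.51·u(£10,000) + 0.49·u(£5,344) = 0.51·1.00 + 0.49·0.49 = 0.7501.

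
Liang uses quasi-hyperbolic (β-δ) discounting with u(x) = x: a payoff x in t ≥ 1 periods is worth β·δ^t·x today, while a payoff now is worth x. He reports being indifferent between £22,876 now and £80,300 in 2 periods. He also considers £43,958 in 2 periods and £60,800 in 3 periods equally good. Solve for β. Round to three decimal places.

β ≈ 0.545

Both payoffs in the second observation are in the future, so β drops out: δ^2·43958 = δ^3·60800 ⇒ δ = 43958/60800 = 0.72299.
Substituting δ into 22876 = β·δ^2·80300: β = 22876/(41974.375) ≈ 0.545.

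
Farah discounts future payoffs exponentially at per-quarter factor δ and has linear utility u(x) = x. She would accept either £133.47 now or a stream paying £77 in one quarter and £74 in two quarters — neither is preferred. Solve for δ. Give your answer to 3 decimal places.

δ ≈ 0.920

The stream is worth 77δ + 74δ² today, so 77δ + 74δ² = 133.47.
That is, 74δ² + 77δ − 133.47 = 0, a quadratic in δ.
δ = (−77 + √(77² + 4·74·133.47)) / (2·74) = (−77 + √45436.12) / 148 ≈ 0.920.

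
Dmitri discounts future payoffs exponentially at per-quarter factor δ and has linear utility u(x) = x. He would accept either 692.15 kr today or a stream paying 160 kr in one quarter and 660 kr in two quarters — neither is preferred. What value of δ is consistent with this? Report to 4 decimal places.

δ ≈ 0.9100

The stream is worth 160δ + 660δ² today, so 160δ + 660δ² = 692.15.
That is, 660δ² + 160δ − 692.15 = 0, a quadratic in δ.
The positive root is δ = [−160 + √(160² + 4·660·692.15)] / (2·660) = (−160 + 1361.204)/1320 ≈ 0.9100.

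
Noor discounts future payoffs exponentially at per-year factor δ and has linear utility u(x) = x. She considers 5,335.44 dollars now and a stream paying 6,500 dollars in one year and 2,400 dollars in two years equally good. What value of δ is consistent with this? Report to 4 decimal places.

The stream is worth 6500δ + 2400δ² today, so 6500δ + 2400δ² = 5335.44.
That is, 2400δ² + 6500δ − 5335.44 = 0, a quadratic in δ.
δ = (−6500 + √(6500² + 4·2400·5335.44)) / (2·2400) = (−6500 + √93470224.00) / 4800 ≈ 0.6600.

δ ≈ 0.6600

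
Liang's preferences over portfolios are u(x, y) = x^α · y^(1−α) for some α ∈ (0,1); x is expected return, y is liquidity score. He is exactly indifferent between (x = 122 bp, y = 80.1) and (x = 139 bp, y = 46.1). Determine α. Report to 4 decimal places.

α ≈ 0.8090

Set the two utilities equal: 122^α·80.1^(1−α) = 139^α·46.1^(1−α).
(122/139)^α = (46.1/80.1)^(1−α); take logs: α·ln(122/139) = (1−α)·ln(46.1/80.1), i.e. α·-0.1304529 = (1−α)·-0.5524629.
So α/(1−α) = (-0.5524629)/(-0.1304529) = 4.2349607, and α = 4.2349607/5.2349607 ≈ 0.8090.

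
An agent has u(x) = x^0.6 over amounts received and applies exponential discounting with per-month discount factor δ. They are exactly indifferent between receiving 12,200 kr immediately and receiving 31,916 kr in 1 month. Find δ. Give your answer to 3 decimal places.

δ ≈ 0.562

The payoff in 1 month is discounted by δ, so u(12200) = δ·u(31916) and δ = u(12200)/u(31916).
With u(x) = x^0.6: δ = 12200^0.6/31916^0.6 = (12200/31916)^0.6 = 0.56158.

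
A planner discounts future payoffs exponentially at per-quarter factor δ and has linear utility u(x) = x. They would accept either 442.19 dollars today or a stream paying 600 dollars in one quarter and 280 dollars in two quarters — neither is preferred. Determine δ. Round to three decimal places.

The stream is worth 600δ + 280δ² today, so 600δ + 280δ² = 442.19.
So 280δ² + 600δ − 442.19 = 0.
By the quadratic formula (taking the positive root), δ = (−600 + √855252.80) / 560 ≈ 0.580.

δ ≈ 0.580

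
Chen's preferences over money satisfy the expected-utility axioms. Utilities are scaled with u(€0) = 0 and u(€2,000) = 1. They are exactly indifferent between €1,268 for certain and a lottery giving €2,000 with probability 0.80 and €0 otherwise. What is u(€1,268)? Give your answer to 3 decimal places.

By the standard-gamble method, u(€1,268) is just the indifference probability on the best outcome: 0.80.

0.800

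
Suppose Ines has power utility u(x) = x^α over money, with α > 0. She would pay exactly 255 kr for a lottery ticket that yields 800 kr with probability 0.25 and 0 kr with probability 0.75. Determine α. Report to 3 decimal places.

α ≈ 1.212

EU(lottery) = 0.25·800^α + 0.75·0 = 0.25·800^α.
Setting u(255) equal to that: 255^α = 0.25·800^α ⇒ (255/800)^α = 0.25.
Taking logs: α·ln(255/800) = ln(0.25), so α = -1.386294 / -1.143348 ≈ 1.212.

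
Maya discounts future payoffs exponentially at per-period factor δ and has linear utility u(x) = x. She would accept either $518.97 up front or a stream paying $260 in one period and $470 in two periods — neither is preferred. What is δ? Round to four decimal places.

δ ≈ 0.8100

The stream is worth 260δ + 470δ² today, so 260δ + 470δ² = 518.97.
That is, 470δ² + 260δ − 518.97 = 0, a quadratic in δ.
δ = (−260 + √(260² + 4·470·518.97)) / (2·470) = (−260 + √1043263.60) / 940 ≈ 0.8100.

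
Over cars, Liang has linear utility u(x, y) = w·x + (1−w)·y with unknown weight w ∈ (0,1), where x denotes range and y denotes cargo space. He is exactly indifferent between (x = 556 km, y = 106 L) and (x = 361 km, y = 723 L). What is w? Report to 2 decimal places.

w = 0.76

u(556,106) = u(361,723) means w·556 + (1−w)·106 = w·361 + (1−w)·723.
Rearranging, 195·w − 617·(1−w) = 0.
So w/(1−w) = 617/195 = 3.1641, giving w = 617/(195+617) = 0.76.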